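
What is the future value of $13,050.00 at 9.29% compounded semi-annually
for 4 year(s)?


Formula: FV = P * (1 + r/m)^(m*t)
Period rate: r/m = 0.0929 / 2 = 0.04645
Total periods: m*t = 2 * 4 = 8
Growth factor: (1 + 0.04645)^8 = 1.437963
FV = $13,050.00 * 1.437963 = $18,765.42

$18,765.42


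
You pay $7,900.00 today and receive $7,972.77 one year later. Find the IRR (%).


Formula: IRR = C1/C0 - 1
Substituting: IRR = $7,972.77 / $7,900.00 - 1
Ratio: 1.009211 - 1 = 0.009211
IRR = 0.9211%

0.9211%


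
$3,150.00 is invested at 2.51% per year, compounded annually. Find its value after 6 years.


Formula: FV = P * (1 + r)^n
Substituting: FV = $3,150.00 * (1 + 0.0251)^6
Growth factor: (1.0251)^6 = 1.160372
FV = $3,150.00 * 1.160372 = $3,655.17

$3,655.17


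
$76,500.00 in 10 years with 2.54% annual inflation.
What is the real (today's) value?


Formula: Real value = nominal / (1 + inflation)^years
Price level: (1 + 0.0254)^10 = 1.285089
Real value = $76,500.00 / 1.285089 = $59,528.96

$59,528.96


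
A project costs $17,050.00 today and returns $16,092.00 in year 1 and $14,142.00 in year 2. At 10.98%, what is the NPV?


Formula: NPV = C0 + C1/(1+r) + C2/(1+r)^2
Discount C1: $16,092.00 / (1 + 0.1098) = $14,499.91
Discount C2: $14,142.00 / (1 + 0.1098)^2 = $11,482.10
NPV = -$17,050.00 + $14,499.91 + $11,482.10 = $8,932.01

$8,932.01


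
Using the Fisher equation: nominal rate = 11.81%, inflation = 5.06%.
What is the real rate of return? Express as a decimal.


Formula: (1 + r_real) = (1 + r_nom) / (1 + inflation)
Substituting: (1 + r_real) = 1.1181 / 1.0506
(1 + r_real) = 1.064249
r_real = 1.064249 - 1 = 0.064249

0.064249


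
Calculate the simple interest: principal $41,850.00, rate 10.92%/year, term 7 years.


Formula: I = P * r * t
Substituting: I = $41,850.00 * 0.1092 * 7
Step: I = $41,850.00 * 0.7644
I = $31,990.14

$31,990.14


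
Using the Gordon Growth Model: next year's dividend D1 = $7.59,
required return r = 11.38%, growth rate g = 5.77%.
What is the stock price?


Formula: P = D1 / (r - g)
Spread: r - g = 0.1138 - 0.0577 = 0.0561
Substituting: P = $7.59 / 0.0561
P = $135.29

$135.29


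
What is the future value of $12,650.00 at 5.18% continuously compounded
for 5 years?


Formula: FV = P * e^(r*t)
Exponent: r*t = 0.0518 * 5 = 0.259
e^(0.259) = 1.295634
FV = $12,650.00 * 1.295634 = $16,389.77

$16,389.77


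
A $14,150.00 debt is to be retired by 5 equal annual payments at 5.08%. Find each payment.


Formula: PMT = PV * r / (1 - (1+r)^(-n))
Denominator: 1 - (1 + 0.0508)^(-5) = 0.219452
Numerator: $14,150.00 * 0.0508 = 718.82
PMT = 718.82 / 0.219452 = $3,275.52

$3,275.52


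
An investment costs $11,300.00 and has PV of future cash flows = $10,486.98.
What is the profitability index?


Formula: PI = PV(cash flows) / initial investment
Substituting: PI = $10,486.98 / $11,300.00
PI = 0.9281

0.9281


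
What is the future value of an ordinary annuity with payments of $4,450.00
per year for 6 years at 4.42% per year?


Formula: FV = PMT * ((1+r)^n - 1) / r
Growth factor: (1 + 0.0442)^6 = 1.29629
Numerator: 1.29629 - 1 = 0.29629
FV = $4,450.00 * 0.29629 / 0.0442 = $29,830.09

$29,830.09


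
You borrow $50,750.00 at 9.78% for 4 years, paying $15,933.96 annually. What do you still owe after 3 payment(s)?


Formula: Balance = PV*(1+r)^k - PMT*((1+r)^k - 1)/r
Growth: (1 + 0.0978)^3 = 1.32303
Accumulated factor: ((1+r)^k - 1)/r = 3.302965
Balance = $50,750.00 * 1.32303 - $15,933.96 * 3.302965
Balance = $14,514.46

$14,514.46


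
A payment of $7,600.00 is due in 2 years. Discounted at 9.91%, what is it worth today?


Formula: PV = FV / (1 + r)^n
Substituting: PV = $7,600.00 / (1 + 0.0991)^2
Discount factor: (1.0991)^2 = 1.208021
PV = $7,600.00 / 1.208021 = $6,291.28

$6,291.28


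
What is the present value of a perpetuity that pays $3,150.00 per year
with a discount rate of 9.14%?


Formula: PV = C / r
Substituting: PV = $3,150.00 / 0.0914
PV = $34,463.89

$34,463.89


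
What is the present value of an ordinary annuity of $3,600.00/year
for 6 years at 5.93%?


Formula: PV = PMT * (1 - (1+r)^(-n)) / r
Discount factor: (1 + 0.0593)^(-6) = 0.70776
Bracket: 1 - 0.70776 = 0.29224
PV = $3,600.00 * 0.29224 / 0.0593 = $17,741.37

$17,741.37


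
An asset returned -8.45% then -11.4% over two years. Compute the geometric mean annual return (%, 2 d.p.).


Formula: Geometric mean = ((1+r1)*(1+r2))^(1/2) - 1
Product: (1 + -0.0845) * (1 + -0.114) = 0.9155 * 0.886 = 0.811133
Square root: 0.811133^0.5 = 0.900629
Geometric mean = 0.900629 - 1 = -0.099371
As percentage: -9.94%

-9.94%


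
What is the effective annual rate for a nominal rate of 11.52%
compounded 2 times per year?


Formula: EAR = (1 + r/m)^m - 1
Period rate: r/m = 0.1152 / 2 = 0.0576
Compounding: (1 + 0.0576)^2 = 1.118518
EAR = 1.118518 - 1 = 0.118518

0.118518


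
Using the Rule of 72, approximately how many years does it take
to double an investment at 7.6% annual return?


Formula: Years ≈ 72 / r
Substituting: Years ≈ 72 / 7.6
Years ≈ 9.5

9.5 years


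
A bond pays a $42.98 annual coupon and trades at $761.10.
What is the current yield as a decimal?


Formula: Current yield = annual coupon / price
Substituting: CY = $42.98 / $761.10
CY = 0.056471

0.056471


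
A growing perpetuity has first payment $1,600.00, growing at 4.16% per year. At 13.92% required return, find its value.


Formula: PV = C / (r - g)
Spread: r - g = 0.1392 - 0.0416 = 0.0976
Substituting: PV = $1,600.00 / 0.0976
PV = $16,393.44

$16,393.44


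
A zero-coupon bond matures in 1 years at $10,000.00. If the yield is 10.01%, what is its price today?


Formula: Price = FV / (1 + r)^n
Substituting: Price = $10,000.00 / (1 + 0.1001)^1
Discount factor: (1.1001)^1 = 1.1001
Price = $10,000.00 / 1.1001 = $9,090.08

$9,090.08


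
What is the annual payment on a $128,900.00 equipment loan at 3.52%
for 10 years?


Formula: PMT = PV * r / (1 - (1+r)^(-n))
Denominator: 1 - (1 + 0.0352)^(-10) = 0.29245
Numerator: $128,900.00 * 0.0352 = 4537.28
PMT = 4537.28 / 0.29245 = $15,514.74

$15,514.74


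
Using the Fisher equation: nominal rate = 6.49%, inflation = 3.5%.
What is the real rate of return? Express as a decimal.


Formula: (1 + r_real) = (1 + r_nom) / (1 + inflation)
Substituting: (1 + r_real) = 1.0649 / 1.035
(1 + r_real) = 1.028889
r_real = 1.028889 - 1 = 0.028889

0.028889


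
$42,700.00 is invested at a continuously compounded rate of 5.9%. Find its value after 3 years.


Formula: FV = P * e^(r*t)
Exponent: r*t = 0.059 * 3 = 0.177
e^(0.177) = 1.193631
FV = $42,700.00 * 1.193631 = $50,968.05

$50,968.05


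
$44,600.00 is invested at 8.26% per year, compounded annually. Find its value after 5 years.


Formula: FV = P * (1 + r)^n
Substituting: FV = $44,600.00 * (1 + 0.0826)^5
Growth factor: (1.0826)^5 = 1.4871
FV = $44,600.00 * 1.4871 = $66,324.65

$66,324.65


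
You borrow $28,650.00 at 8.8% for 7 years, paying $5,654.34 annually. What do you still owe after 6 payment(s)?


Formula: Balance = PV*(1+r)^k - PMT*((1+r)^k - 1)/r
Growth: (1 + 0.088)^6 = 1.658721
Accumulated factor: ((1+r)^k - 1)/r = 7.485467
Balance = $28,650.00 * 1.658721 - $5,654.34 * 7.485467
Balance = $5,196.98

$5,196.98


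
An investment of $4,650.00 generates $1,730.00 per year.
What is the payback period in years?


Formula: Payback = investment / annual cash flow
Substituting: Payback = $4,650.00 / $1,730.00
Payback = 2.6879 years

2.6879 years


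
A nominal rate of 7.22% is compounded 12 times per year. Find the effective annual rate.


Formula: EAR = (1 + r/m)^m - 1
Period rate: r/m = 0.0722 / 12 = 0.006017
Compounding: (1 + 0.006017)^12 = 1.074638
EAR = 1.074638 - 1 = 0.074638

0.074638


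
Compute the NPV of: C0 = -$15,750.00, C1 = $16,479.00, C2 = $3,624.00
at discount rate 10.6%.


Formula: NPV = C0 + C1/(1+r) + C2/(1+r)^2
Discount C1: $16,479.00 / (1 + 0.106) = $14,899.64
Discount C2: $3,624.00 / (1 + 0.106)^2 = $2,962.63
NPV = -$15,750.00 + $14,899.64 + $2,962.63 = $2,112.27

$2,112.27


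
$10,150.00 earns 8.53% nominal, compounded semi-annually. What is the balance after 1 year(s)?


Formula: FV = P * (1 + r/m)^(m*t)
Period rate: r/m = 0.0853 / 2 = 0.04265
Total periods: m*t = 2 * 1 = 2
Growth factor: (1 + 0.04265)^2 = 1.087119
FV = $10,150.00 * 1.087119 = $11,034.26

$11,034.26


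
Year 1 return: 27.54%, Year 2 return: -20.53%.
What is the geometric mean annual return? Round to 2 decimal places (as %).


Formula: Geometric mean = ((1+r1)*(1+r2))^(1/2) - 1
Product: (1 + 0.2754) * (1 + -0.2053) = 1.2754 * 0.7947 = 1.01356
Square root: 1.01356^0.5 = 1.006757
Geometric mean = 1.006757 - 1 = 0.006757
As percentage: 0.68%

0.68%


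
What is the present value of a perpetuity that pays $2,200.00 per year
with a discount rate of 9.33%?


Formula: PV = C / r
Substituting: PV = $2,200.00 / 0.0933
PV = $23,579.85

$23,579.85


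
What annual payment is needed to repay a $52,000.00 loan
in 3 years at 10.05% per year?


Formula: PMT = PV * r / (1 - (1+r)^(-n))
Denominator: 1 - (1 + 0.1005)^(-3) = 0.249709
Numerator: $52,000.00 * 0.1005 = 5226.0
PMT = 5226.0 / 0.249709 = $20,928.38

$20,928.38


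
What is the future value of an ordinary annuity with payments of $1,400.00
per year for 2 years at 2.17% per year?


Formula: FV = PMT * ((1+r)^n - 1) / r
Growth factor: (1 + 0.0217)^2 = 1.043871
Numerator: 1.043871 - 1 = 0.043871
FV = $1,400.00 * 0.043871 / 0.0217 = $2,830.38

$2,830.38


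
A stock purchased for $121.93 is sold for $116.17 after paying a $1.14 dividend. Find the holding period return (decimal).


Formula: HPR = (P1 - P0 + D) / P0
Gain: $116.17 - $121.93 + $1.14 = -$4.62
HPR = -$4.62 / $121.93 = -0.0379

-0.0379


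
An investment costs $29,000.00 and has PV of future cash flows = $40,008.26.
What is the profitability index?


Formula: PI = PV(cash flows) / initial investment
Substituting: PI = $40,008.26 / $29,000.00
PI = 1.3796

1.3796


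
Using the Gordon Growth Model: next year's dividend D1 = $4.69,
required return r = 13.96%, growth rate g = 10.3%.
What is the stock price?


Formula: P = D1 / (r - g)
Spread: r - g = 0.1396 - 0.103 = 0.0366
Substituting: P = $4.69 / 0.0366
P = $128.14

$128.14


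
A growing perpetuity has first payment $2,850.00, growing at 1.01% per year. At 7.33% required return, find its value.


Formula: PV = C / (r - g)
Spread: r - g = 0.0733 - 0.0101 = 0.0632
Substituting: PV = $2,850.00 / 0.0632
PV = $45,094.94

$45,094.94


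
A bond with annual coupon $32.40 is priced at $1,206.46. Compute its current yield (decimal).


Formula: Current yield = annual coupon / price
Substituting: CY = $32.40 / $1,206.46
CY = 0.026855

0.026855


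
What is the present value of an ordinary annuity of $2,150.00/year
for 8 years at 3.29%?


Formula: PV = PMT * (1 - (1+r)^(-n)) / r
Discount factor: (1 + 0.0329)^(-8) = 0.771852
Bracket: 1 - 0.771852 = 0.228148
PV = $2,150.00 * 0.228148 / 0.0329 = $14,909.40

$14,909.40


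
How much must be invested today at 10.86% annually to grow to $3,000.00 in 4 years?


Formula: PV = FV / (1 + r)^n
Substituting: PV = $3,000.00 / (1 + 0.1086)^4
Discount factor: (1.1086)^4 = 1.510426
PV = $3,000.00 / 1.510426 = $1,986.19

$1,986.19


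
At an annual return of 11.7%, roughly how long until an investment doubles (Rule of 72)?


Formula: Years ≈ 72 / r
Substituting: Years ≈ 72 / 11.7
Years ≈ 6.2

6.2 years


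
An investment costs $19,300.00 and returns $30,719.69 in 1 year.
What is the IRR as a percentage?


Formula: IRR = C1/C0 - 1
Substituting: IRR = $30,719.69 / $19,300.00 - 1
Ratio: 1.591694 - 1 = 0.591694
IRR = 59.1694%

59.1694%


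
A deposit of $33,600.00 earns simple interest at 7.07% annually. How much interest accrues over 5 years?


Formula: I = P * r * t
Substituting: I = $33,600.00 * 0.0707 * 5
Step: I = $33,600.00 * 0.3535
I = $11,877.60

$11,877.60


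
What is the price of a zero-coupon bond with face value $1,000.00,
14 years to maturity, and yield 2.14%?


Formula: Price = FV / (1 + r)^n
Substituting: Price = $1,000.00 / (1 + 0.0214)^14
Discount factor: (1.0214)^14 = 1.345061
Price = $1,000.00 / 1.345061 = $743.46

$743.46


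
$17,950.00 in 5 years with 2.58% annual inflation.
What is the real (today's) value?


Formula: Real value = nominal / (1 + inflation)^years
Price level: (1 + 0.0258)^5 = 1.13583
Real value = $17,950.00 / 1.13583 = $15,803.42

$15,803.42


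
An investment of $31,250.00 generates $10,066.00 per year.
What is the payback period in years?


Formula: Payback = investment / annual cash flow
Substituting: Payback = $31,250.00 / $10,066.00
Payback = 3.1045 years

3.1045 years


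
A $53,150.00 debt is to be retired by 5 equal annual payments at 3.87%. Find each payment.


Formula: PMT = PV * r / (1 - (1+r)^(-n))
Denominator: 1 - (1 + 0.0387)^(-5) = 0.172917
Numerator: $53,150.00 * 0.0387 = 2056.905
PMT = 2056.905 / 0.172917 = $11,895.36

$11,895.36


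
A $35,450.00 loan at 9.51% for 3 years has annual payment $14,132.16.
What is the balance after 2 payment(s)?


Formula: Balance = PV*(1+r)^k - PMT*((1+r)^k - 1)/r
Growth: (1 + 0.0951)^2 = 1.199244
Accumulated factor: ((1+r)^k - 1)/r = 2.0951
Balance = $35,450.00 * 1.199244 - $14,132.16 * 2.0951
Balance = $12,904.91

$12,904.91


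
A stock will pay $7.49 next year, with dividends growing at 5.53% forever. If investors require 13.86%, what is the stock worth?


Formula: P = D1 / (r - g)
Spread: r - g = 0.1386 - 0.0553 = 0.0833
Substituting: P = $7.49 / 0.0833
P = $89.92

$89.92


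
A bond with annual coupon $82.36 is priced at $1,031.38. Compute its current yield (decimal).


Formula: Current yield = annual coupon / price
Substituting: CY = $82.36 / $1,031.38
CY = 0.079854

0.079854


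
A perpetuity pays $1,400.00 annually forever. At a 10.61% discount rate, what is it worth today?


Formula: PV = C / r
Substituting: PV = $1,400.00 / 0.1061
PV = $13,195.10

$13,195.10


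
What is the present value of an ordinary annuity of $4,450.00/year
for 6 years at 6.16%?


Formula: PV = PMT * (1 - (1+r)^(-n)) / r
Discount factor: (1 + 0.0616)^(-6) = 0.69861
Bracket: 1 - 0.69861 = 0.30139
PV = $4,450.00 * 0.30139 / 0.0616 = $21,772.52

$21,772.52


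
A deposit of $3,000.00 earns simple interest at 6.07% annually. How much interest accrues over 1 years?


Formula: I = P * r * t
Substituting: I = $3,000.00 * 0.0607 * 1
Step: I = $3,000.00 * 0.0607
I = $182.10

$182.10


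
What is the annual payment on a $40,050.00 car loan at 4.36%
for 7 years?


Formula: PMT = PV * r / (1 - (1+r)^(-n))
Denominator: 1 - (1 + 0.0436)^(-7) = 0.258243
Numerator: $40,050.00 * 0.0436 = 1746.18
PMT = 1746.18 / 0.258243 = $6,761.76

$6,761.76


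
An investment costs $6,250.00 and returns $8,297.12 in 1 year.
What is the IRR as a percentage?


Formula: IRR = C1/C0 - 1
Substituting: IRR = $8,297.12 / $6,250.00 - 1
Ratio: 1.327539 - 1 = 0.327539
IRR = 32.7539%

32.7539%


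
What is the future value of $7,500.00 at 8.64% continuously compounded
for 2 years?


Formula: FV = P * e^(r*t)
Exponent: r*t = 0.0864 * 2 = 0.1728
e^(0.1728) = 1.188628
FV = $7,500.00 * 1.188628 = $8,914.71

$8,914.71


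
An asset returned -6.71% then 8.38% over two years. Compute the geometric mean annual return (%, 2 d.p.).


Formula: Geometric mean = ((1+r1)*(1+r2))^(1/2) - 1
Product: (1 + -0.0671) * (1 + 0.0838) = 0.9329 * 1.0838 = 1.011077
Square root: 1.011077^0.5 = 1.005523
Geometric mean = 1.005523 - 1 = 0.005523
As percentage: 0.55%

0.55%


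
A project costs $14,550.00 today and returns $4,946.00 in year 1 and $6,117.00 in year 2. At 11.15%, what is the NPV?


Formula: NPV = C0 + C1/(1+r) + C2/(1+r)^2
Discount C1: $4,946.00 / (1 + 0.1115) = $4,449.84
Discount C2: $6,117.00 / (1 + 0.1115)^2 = $4,951.30
NPV = -$14,550.00 + $4,449.84 + $4,951.30 = -$5,148.85

-$5,148.85


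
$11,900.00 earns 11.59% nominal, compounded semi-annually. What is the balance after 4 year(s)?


Formula: FV = P * (1 + r/m)^(m*t)
Period rate: r/m = 0.1159 / 2 = 0.05795
Total periods: m*t = 2 * 4 = 8
Growth factor: (1 + 0.05795)^8 = 1.569355
FV = $11,900.00 * 1.569355 = $18,675.32

$18,675.32


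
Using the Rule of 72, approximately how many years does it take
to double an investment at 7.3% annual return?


Formula: Years ≈ 72 / r
Substituting: Years ≈ 72 / 7.3
Years ≈ 9.9

9.9 years


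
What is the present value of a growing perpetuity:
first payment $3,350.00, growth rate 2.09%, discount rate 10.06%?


Formula: PV = C / (r - g)
Spread: r - g = 0.1006 - 0.0209 = 0.0797
Substituting: PV = $3,350.00 / 0.0797
PV = $42,032.62

$42,032.62


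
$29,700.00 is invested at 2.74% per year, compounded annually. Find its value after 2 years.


Formula: FV = P * (1 + r)^n
Substituting: FV = $29,700.00 * (1 + 0.0274)^2
Growth factor: (1.0274)^2 = 1.055551
FV = $29,700.00 * 1.055551 = $31,349.86

$31,349.86


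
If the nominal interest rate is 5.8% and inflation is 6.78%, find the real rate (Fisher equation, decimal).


Formula: (1 + r_real) = (1 + r_nom) / (1 + inflation)
Substituting: (1 + r_real) = 1.058 / 1.0678
(1 + r_real) = 0.990822
r_real = 0.990822 - 1 = -0.009178

-0.009178


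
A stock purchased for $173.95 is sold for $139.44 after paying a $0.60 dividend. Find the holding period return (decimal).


Formula: HPR = (P1 - P0 + D) / P0
Gain: $139.44 - $173.95 + $0.60 = -$33.91
HPR = -$33.91 / $173.95 = -0.1949

-0.1949


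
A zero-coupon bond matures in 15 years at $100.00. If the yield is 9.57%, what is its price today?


Formula: Price = FV / (1 + r)^n
Substituting: Price = $100.00 / (1 + 0.0957)^15
Discount factor: (1.0957)^15 = 3.9389
Price = $100.00 / 3.9389 = $25.39

$25.39


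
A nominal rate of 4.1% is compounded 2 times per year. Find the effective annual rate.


Formula: EAR = (1 + r/m)^m - 1
Period rate: r/m = 0.041 / 2 = 0.0205
Compounding: (1 + 0.0205)^2 = 1.04142
EAR = 1.04142 - 1 = 0.04142

0.04142


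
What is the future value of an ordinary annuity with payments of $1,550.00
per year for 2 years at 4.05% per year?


Formula: FV = PMT * ((1+r)^n - 1) / r
Growth factor: (1 + 0.0405)^2 = 1.08264
Numerator: 1.08264 - 1 = 0.08264
FV = $1,550.00 * 0.08264 / 0.0405 = $3,162.78

$3,162.78


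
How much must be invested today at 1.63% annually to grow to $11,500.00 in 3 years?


Formula: PV = FV / (1 + r)^n
Substituting: PV = $11,500.00 / (1 + 0.0163)^3
Discount factor: (1.0163)^3 = 1.049701
PV = $11,500.00 / 1.049701 = $10,955.50

$10,955.50


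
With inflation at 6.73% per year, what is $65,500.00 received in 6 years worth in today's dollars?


Formula: Real value = nominal / (1 + inflation)^years
Price level: (1 + 0.0673)^6 = 1.478152
Real value = $65,500.00 / 1.478152 = $44,312.09

$44,312.09


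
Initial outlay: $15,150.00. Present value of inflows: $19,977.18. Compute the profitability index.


Formula: PI = PV(cash flows) / initial investment
Substituting: PI = $19,977.18 / $15,150.00
PI = 1.3186

1.3186


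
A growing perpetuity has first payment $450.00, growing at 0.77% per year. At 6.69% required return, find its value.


Formula: PV = C / (r - g)
Spread: r - g = 0.0669 - 0.0077 = 0.0592
Substituting: PV = $450.00 / 0.0592
PV = $7,601.35

$7,601.35


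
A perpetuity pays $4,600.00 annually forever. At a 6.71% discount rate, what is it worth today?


Formula: PV = C / r
Substituting: PV = $4,600.00 / 0.0671
PV = $68,554.40

$68,554.40


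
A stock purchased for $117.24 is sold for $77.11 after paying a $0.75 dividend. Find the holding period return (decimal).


Formula: HPR = (P1 - P0 + D) / P0
Gain: $77.11 - $117.24 + $0.75 = -$39.38
HPR = -$39.38 / $117.24 = -0.3359

-0.3359


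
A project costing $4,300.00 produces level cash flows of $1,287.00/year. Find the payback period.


Formula: Payback = investment / annual cash flow
Substituting: Payback = $4,300.00 / $1,287.00
Payback = 3.3411 years

3.3411 years


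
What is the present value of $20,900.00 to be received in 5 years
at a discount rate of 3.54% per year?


Formula: PV = FV / (1 + r)^n
Substituting: PV = $20,900.00 / (1 + 0.0354)^5
Discount factor: (1.0354)^5 = 1.189983
PV = $20,900.00 / 1.189983 = $17,563.27

$17,563.27


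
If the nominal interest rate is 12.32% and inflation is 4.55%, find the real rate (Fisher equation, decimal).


Formula: (1 + r_real) = (1 + r_nom) / (1 + inflation)
Substituting: (1 + r_real) = 1.1232 / 1.0455
(1 + r_real) = 1.074319
r_real = 1.074319 - 1 = 0.074319

0.074319


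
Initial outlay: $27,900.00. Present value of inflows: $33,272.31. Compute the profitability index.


Formula: PI = PV(cash flows) / initial investment
Substituting: PI = $33,272.31 / $27,900.00
PI = 1.1926

1.1926


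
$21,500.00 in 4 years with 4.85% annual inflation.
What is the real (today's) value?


Formula: Real value = nominal / (1 + inflation)^years
Price level: (1 + 0.0485)^4 = 1.208575
Real value = $21,500.00 / 1.208575 = $17,789.54

$17,789.54


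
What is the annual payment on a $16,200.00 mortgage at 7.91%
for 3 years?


Formula: PMT = PV * r / (1 - (1+r)^(-n))
Denominator: 1 - (1 + 0.0791)^(-3) = 0.20418
Numerator: $16,200.00 * 0.0791 = 1281.42
PMT = 1281.42 / 0.20418 = $6,275.94

$6,275.94


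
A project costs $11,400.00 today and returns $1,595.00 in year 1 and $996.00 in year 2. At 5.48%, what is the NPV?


Formula: NPV = C0 + C1/(1+r) + C2/(1+r)^2
Discount C1: $1,595.00 / (1 + 0.0548) = $1,512.14
Discount C2: $996.00 / (1 + 0.0548)^2 = $895.20
NPV = -$11,400.00 + $1,512.14 + $895.20 = -$8,992.67

-$8,992.67


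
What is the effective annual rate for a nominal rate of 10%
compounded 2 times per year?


Formula: EAR = (1 + r/m)^m - 1
Period rate: r/m = 0.1 / 2 = 0.05
Compounding: (1 + 0.05)^2 = 1.1025
EAR = 1.1025 - 1 = 0.1025

0.1025


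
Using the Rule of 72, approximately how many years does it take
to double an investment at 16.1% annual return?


Formula: Years ≈ 72 / r
Substituting: Years ≈ 72 / 16.1
Years ≈ 4.5

4.5 years


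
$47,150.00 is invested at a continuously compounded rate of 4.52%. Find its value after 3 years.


Formula: FV = P * e^(r*t)
Exponent: r*t = 0.0452 * 3 = 0.1356
e^(0.1356) = 1.145224
FV = $47,150.00 * 1.145224 = $53,997.30

$53,997.30


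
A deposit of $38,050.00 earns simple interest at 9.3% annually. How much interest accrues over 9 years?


Formula: I = P * r * t
Substituting: I = $38,050.00 * 0.093 * 9
Step: I = $38,050.00 * 0.837
I = $31,847.85

$31,847.85


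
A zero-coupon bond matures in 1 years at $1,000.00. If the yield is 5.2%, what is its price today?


Formula: Price = FV / (1 + r)^n
Substituting: Price = $1,000.00 / (1 + 0.052)^1
Discount factor: (1.052)^1 = 1.052
Price = $1,000.00 / 1.052 = $950.57

$950.57


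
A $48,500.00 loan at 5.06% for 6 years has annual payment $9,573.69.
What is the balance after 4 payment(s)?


Formula: Balance = PV*(1+r)^k - PMT*((1+r)^k - 1)/r
Growth: (1 + 0.0506)^4 = 1.218287
Accumulated factor: ((1+r)^k - 1)/r = 4.313971
Balance = $48,500.00 * 1.218287 - $9,573.69 * 4.313971
Balance = $17,786.30

$17,786.30


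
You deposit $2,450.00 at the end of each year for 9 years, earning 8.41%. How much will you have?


Formula: FV = PMT * ((1+r)^n - 1) / r
Growth factor: (1 + 0.0841)^9 = 2.06835
Numerator: 2.06835 - 1 = 1.06835
FV = $2,450.00 * 1.06835 / 0.0841 = $31,123.17

$31,123.17


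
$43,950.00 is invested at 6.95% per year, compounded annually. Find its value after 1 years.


Formula: FV = P * (1 + r)^n
Substituting: FV = $43,950.00 * (1 + 0.0695)^1
Growth factor: (1.0695)^1 = 1.0695
FV = $43,950.00 * 1.0695 = $47,004.53

$47,004.53


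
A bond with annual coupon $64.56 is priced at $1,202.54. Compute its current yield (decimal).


Formula: Current yield = annual coupon / price
Substituting: CY = $64.56 / $1,202.54
CY = 0.053686

0.053686


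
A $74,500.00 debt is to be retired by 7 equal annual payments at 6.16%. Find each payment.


Formula: PMT = PV * r / (1 - (1+r)^(-n))
Denominator: 1 - (1 + 0.0616)^(-7) = 0.341928
Numerator: $74,500.00 * 0.0616 = 4589.2
PMT = 4589.2 / 0.341928 = $13,421.55

$13,421.55


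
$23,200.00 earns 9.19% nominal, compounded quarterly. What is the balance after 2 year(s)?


Formula: FV = P * (1 + r/m)^(m*t)
Period rate: r/m = 0.0919 / 4 = 0.022975
Total periods: m*t = 4 * 2 = 8
Growth factor: (1 + 0.022975)^8 = 1.199279
FV = $23,200.00 * 1.199279 = $27,823.27

$27,823.27


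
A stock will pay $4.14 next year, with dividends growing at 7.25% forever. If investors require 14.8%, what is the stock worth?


Formula: P = D1 / (r - g)
Spread: r - g = 0.148 - 0.0725 = 0.0755
Substituting: P = $4.14 / 0.0755
P = $54.83

$54.83


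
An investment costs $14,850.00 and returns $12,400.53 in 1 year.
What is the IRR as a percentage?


Formula: IRR = C1/C0 - 1
Substituting: IRR = $12,400.53 / $14,850.00 - 1
Ratio: 0.835053 - 1 = -0.164947
IRR = -16.4947%

-16.4947%


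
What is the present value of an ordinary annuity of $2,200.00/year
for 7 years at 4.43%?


Formula: PV = PMT * (1 - (1+r)^(-n)) / r
Discount factor: (1 + 0.0443)^(-7) = 0.738283
Bracket: 1 - 0.738283 = 0.261717
PV = $2,200.00 * 0.261717 / 0.0443 = $12,997.22

$12,997.22


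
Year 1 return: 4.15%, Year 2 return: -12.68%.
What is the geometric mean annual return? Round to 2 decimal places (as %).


Formula: Geometric mean = ((1+r1)*(1+r2))^(1/2) - 1
Product: (1 + 0.0415) * (1 + -0.1268) = 1.0415 * 0.8732 = 0.909438
Square root: 0.909438^0.5 = 0.953644
Geometric mean = 0.953644 - 1 = -0.046356
As percentage: -4.64%

-4.64%


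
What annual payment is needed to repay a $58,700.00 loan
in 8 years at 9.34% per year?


Formula: PMT = PV * r / (1 - (1+r)^(-n))
Denominator: 1 - (1 + 0.0934)^(-8) = 0.510483
Numerator: $58,700.00 * 0.0934 = 5482.58
PMT = 5482.58 / 0.510483 = $10,739.98

$10,739.98


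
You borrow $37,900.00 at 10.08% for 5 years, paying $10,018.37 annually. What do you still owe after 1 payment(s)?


Formula: Balance = PV*(1+r)^k - PMT*((1+r)^k - 1)/r
Growth: (1 + 0.1008)^1 = 1.1008
Accumulated factor: ((1+r)^k - 1)/r = 1.0
Balance = $37,900.00 * 1.1008 - $10,018.37 * 1.0
Balance = $31,701.95

$31,701.95


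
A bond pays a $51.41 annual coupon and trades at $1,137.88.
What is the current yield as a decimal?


Formula: Current yield = annual coupon / price
Substituting: CY = $51.41 / $1,137.88
CY = 0.045181

0.045181


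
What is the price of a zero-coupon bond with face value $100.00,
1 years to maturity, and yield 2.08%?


Formula: Price = FV / (1 + r)^n
Substituting: Price = $100.00 / (1 + 0.0208)^1
Discount factor: (1.0208)^1 = 1.0208
Price = $100.00 / 1.0208 = $97.96

$97.96


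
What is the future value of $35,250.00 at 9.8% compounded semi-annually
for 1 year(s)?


Formula: FV = P * (1 + r/m)^(m*t)
Period rate: r/m = 0.098 / 2 = 0.049
Total periods: m*t = 2 * 1 = 2
Growth factor: (1 + 0.049)^2 = 1.100401
FV = $35,250.00 * 1.100401 = $38,789.14

$38,789.14


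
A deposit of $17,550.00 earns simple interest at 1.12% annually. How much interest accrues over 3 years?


Formula: I = P * r * t
Substituting: I = $17,550.00 * 0.0112 * 3
Step: I = $17,550.00 * 0.0336
I = $589.68

$589.68


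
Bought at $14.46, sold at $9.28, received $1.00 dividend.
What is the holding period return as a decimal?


Formula: HPR = (P1 - P0 + D) / P0
Gain: $9.28 - $14.46 + $1.00 = -$4.18
HPR = -$4.18 / $14.46 = -0.2891

-0.2891


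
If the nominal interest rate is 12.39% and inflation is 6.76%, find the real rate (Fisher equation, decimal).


Formula: (1 + r_real) = (1 + r_nom) / (1 + inflation)
Substituting: (1 + r_real) = 1.1239 / 1.0676
(1 + r_real) = 1.052735
r_real = 1.052735 - 1 = 0.052735

0.052735


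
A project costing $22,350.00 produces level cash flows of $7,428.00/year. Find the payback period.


Formula: Payback = investment / annual cash flow
Substituting: Payback = $22,350.00 / $7,428.00
Payback = 3.0089 years

3.0089 years


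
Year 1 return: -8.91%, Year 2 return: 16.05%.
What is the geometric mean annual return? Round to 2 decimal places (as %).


Formula: Geometric mean = ((1+r1)*(1+r2))^(1/2) - 1
Product: (1 + -0.0891) * (1 + 0.1605) = 0.9109 * 1.1605 = 1.057099
Square root: 1.057099^0.5 = 1.028153
Geometric mean = 1.028153 - 1 = 0.028153
As percentage: 2.82%

2.82%


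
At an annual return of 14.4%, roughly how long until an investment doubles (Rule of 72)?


Formula: Years ≈ 72 / r
Substituting: Years ≈ 72 / 14.4
Years ≈ 5.0

5.0 years


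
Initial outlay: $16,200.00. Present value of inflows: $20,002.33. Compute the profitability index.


Formula: PI = PV(cash flows) / initial investment
Substituting: PI = $20,002.33 / $16,200.00
PI = 1.2347

1.2347


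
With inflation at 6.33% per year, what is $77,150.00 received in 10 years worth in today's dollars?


Formula: Real value = nominal / (1 + inflation)^years
Price level: (1 + 0.0633)^10 = 1.847388
Real value = $77,150.00 / 1.847388 = $41,761.66

$41,761.66


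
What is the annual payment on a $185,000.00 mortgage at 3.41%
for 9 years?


Formula: PMT = PV * r / (1 - (1+r)^(-n))
Denominator: 1 - (1 + 0.0341)^(-9) = 0.260502
Numerator: $185,000.00 * 0.0341 = 6308.5
PMT = 6308.5 / 0.260502 = $24,216.73

$24,216.73


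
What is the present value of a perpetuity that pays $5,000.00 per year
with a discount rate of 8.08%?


Formula: PV = C / r
Substituting: PV = $5,000.00 / 0.0808
PV = $61,881.19

$61,881.19


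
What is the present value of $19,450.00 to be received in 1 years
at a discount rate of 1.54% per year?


Formula: PV = FV / (1 + r)^n
Substituting: PV = $19,450.00 / (1 + 0.0154)^1
Discount factor: (1.0154)^1 = 1.0154
PV = $19,450.00 / 1.0154 = $19,155.01

$19,155.01


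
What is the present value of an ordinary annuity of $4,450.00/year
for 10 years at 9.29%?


Formula: PV = PMT * (1 - (1+r)^(-n)) / r
Discount factor: (1 + 0.0929)^(-10) = 0.411335
Bracket: 1 - 0.411335 = 0.588665
PV = $4,450.00 * 0.588665 / 0.0929 = $28,197.62

$28,197.62


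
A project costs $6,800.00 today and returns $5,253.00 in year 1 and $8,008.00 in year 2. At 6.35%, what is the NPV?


Formula: NPV = C0 + C1/(1+r) + C2/(1+r)^2
Discount C1: $5,253.00 / (1 + 0.0635) = $4,939.35
Discount C2: $8,008.00 / (1 + 0.0635)^2 = $7,080.26
NPV = -$6,800.00 + $4,939.35 + $7,080.26 = $5,219.61

$5,219.61


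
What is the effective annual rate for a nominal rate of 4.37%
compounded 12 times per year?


Formula: EAR = (1 + r/m)^m - 1
Period rate: r/m = 0.0437 / 12 = 0.003642
Compounding: (1 + 0.003642)^12 = 1.044586
EAR = 1.044586 - 1 = 0.044586

0.044586


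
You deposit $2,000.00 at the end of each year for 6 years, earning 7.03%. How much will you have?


Formula: FV = PMT * ((1+r)^n - 1) / r
Growth factor: (1 + 0.0703)^6 = 1.503257
Numerator: 1.503257 - 1 = 0.503257
FV = $2,000.00 * 0.503257 / 0.0703 = $14,317.40

$14,317.40


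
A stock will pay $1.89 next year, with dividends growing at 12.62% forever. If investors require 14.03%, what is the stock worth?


Formula: P = D1 / (r - g)
Spread: r - g = 0.1403 - 0.1262 = 0.0141
Substituting: P = $1.89 / 0.0141
P = $134.04

$134.04


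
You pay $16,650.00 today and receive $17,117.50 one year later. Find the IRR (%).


Formula: IRR = C1/C0 - 1
Substituting: IRR = $17,117.50 / $16,650.00 - 1
Ratio: 1.028078 - 1 = 0.028078
IRR = 2.8078%

2.8078%


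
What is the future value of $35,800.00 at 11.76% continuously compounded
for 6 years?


Formula: FV = P * e^(r*t)
Exponent: r*t = 0.1176 * 6 = 0.7056
e^(0.7056) = 2.025061
FV = $35,800.00 * 2.025061 = $72,497.20

$72,497.20


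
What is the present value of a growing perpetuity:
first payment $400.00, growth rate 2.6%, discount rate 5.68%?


Formula: PV = C / (r - g)
Spread: r - g = 0.0568 - 0.026 = 0.0308
Substituting: PV = $400.00 / 0.0308
PV = $12,987.01

$12,987.01


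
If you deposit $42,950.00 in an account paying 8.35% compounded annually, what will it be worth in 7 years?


Formula: FV = P * (1 + r)^n
Substituting: FV = $42,950.00 * (1 + 0.0835)^7
Growth factor: (1.0835)^7 = 1.753083
FV = $42,950.00 * 1.753083 = $75,294.90

$75,294.90


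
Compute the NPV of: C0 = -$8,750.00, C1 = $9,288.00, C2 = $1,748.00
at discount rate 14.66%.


Formula: NPV = C0 + C1/(1+r) + C2/(1+r)^2
Discount C1: $9,288.00 / (1 + 0.1466) = $8,100.47
Discount C2: $1,748.00 / (1 + 0.1466)^2 = $1,329.59
NPV = -$8,750.00 + $8,100.47 + $1,329.59 = $680.06

$680.06


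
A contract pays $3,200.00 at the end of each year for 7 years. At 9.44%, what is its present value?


Formula: PV = PMT * (1 - (1+r)^(-n)) / r
Discount factor: (1 + 0.0944)^(-7) = 0.531823
Bracket: 1 - 0.531823 = 0.468177
PV = $3,200.00 * 0.468177 / 0.0944 = $15,870.39

$15,870.39


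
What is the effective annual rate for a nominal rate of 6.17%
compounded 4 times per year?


Formula: EAR = (1 + r/m)^m - 1
Period rate: r/m = 0.0617 / 4 = 0.015425
Compounding: (1 + 0.015425)^4 = 1.063142
EAR = 1.063142 - 1 = 0.063142

0.063142


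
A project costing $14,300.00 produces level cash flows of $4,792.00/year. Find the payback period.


Formula: Payback = investment / annual cash flow
Substituting: Payback = $14,300.00 / $4,792.00
Payback = 2.9841 years

2.9841 years


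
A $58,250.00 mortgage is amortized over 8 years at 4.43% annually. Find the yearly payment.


Formula: PMT = PV * r / (1 - (1+r)^(-n))
Denominator: 1 - (1 + 0.0443)^(-8) = 0.293035
Numerator: $58,250.00 * 0.0443 = 2580.475
PMT = 2580.475 / 0.293035 = $8,806.02

$8,806.02


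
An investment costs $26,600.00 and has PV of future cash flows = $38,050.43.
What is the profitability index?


Formula: PI = PV(cash flows) / initial investment
Substituting: PI = $38,050.43 / $26,600.00
PI = 1.4305

1.4305


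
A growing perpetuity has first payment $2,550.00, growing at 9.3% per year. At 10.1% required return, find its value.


Formula: PV = C / (r - g)
Spread: r - g = 0.101 - 0.093 = 0.008
Substituting: PV = $2,550.00 / 0.008
PV = $318,750.00

$318,750.00


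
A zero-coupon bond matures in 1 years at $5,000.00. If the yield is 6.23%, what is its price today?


Formula: Price = FV / (1 + r)^n
Substituting: Price = $5,000.00 / (1 + 0.0623)^1
Discount factor: (1.0623)^1 = 1.0623
Price = $5,000.00 / 1.0623 = $4,706.77

$4,706.77


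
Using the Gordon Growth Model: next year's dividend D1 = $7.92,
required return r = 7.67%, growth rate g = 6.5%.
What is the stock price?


Formula: P = D1 / (r - g)
Spread: r - g = 0.0767 - 0.065 = 0.0117
Substituting: P = $7.92 / 0.0117
P = $676.92

$676.92


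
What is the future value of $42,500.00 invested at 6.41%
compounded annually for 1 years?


Formula: FV = P * (1 + r)^n
Substituting: FV = $42,500.00 * (1 + 0.0641)^1
Growth factor: (1.0641)^1 = 1.0641
FV = $42,500.00 * 1.0641 = $45,224.25

$45,224.25


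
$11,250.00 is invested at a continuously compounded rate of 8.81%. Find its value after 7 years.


Formula: FV = P * e^(r*t)
Exponent: r*t = 0.0881 * 7 = 0.6167
e^(0.6167) = 1.852804
FV = $11,250.00 * 1.852804 = $20,844.04

$20,844.04


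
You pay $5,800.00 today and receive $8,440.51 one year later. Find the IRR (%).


Formula: IRR = C1/C0 - 1
Substituting: IRR = $8,440.51 / $5,800.00 - 1
Ratio: 1.45526 - 1 = 0.45526
IRR = 45.526%

45.526%


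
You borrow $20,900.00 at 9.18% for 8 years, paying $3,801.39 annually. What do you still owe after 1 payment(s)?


Formula: Balance = PV*(1+r)^k - PMT*((1+r)^k - 1)/r
Growth: (1 + 0.0918)^1 = 1.0918
Accumulated factor: ((1+r)^k - 1)/r = 1.0
Balance = $20,900.00 * 1.0918 - $3,801.39 * 1.0
Balance = $19,017.23

$19,017.23


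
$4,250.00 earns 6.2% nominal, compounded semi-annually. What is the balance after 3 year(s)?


Formula: FV = P * (1 + r/m)^(m*t)
Period rate: r/m = 0.062 / 2 = 0.031
Total periods: m*t = 2 * 3 = 6
Growth factor: (1 + 0.031)^6 = 1.201025
FV = $4,250.00 * 1.201025 = $5,104.36

$5,104.36


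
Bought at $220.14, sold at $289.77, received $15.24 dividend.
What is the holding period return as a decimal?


Formula: HPR = (P1 - P0 + D) / P0
Gain: $289.77 - $220.14 + $15.24 = $84.87
HPR = $84.87 / $220.14 = 0.3855

0.3855


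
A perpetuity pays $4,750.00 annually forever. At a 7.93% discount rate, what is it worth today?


Formula: PV = C / r
Substituting: PV = $4,750.00 / 0.0793
PV = $59,899.12

$59,899.12


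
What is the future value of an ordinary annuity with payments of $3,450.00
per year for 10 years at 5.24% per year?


Formula: FV = PMT * ((1+r)^n - 1) / r
Growth factor: (1 + 0.0524)^10 = 1.666512
Numerator: 1.666512 - 1 = 0.666512
FV = $3,450.00 * 0.666512 / 0.0524 = $43,882.93

$43,882.93


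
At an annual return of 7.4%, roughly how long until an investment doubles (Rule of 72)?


Formula: Years ≈ 72 / r
Substituting: Years ≈ 72 / 7.4
Years ≈ 9.7

9.7 years


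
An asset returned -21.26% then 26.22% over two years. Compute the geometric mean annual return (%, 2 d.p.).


Formula: Geometric mean = ((1+r1)*(1+r2))^(1/2) - 1
Product: (1 + -0.2126) * (1 + 0.2622) = 0.7874 * 1.2622 = 0.993856
Square root: 0.993856^0.5 = 0.996923
Geometric mean = 0.996923 - 1 = -0.003077
As percentage: -0.31%

-0.31%


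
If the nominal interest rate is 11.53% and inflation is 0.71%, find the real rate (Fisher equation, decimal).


Formula: (1 + r_real) = (1 + r_nom) / (1 + inflation)
Substituting: (1 + r_real) = 1.1153 / 1.0071
(1 + r_real) = 1.107437
r_real = 1.107437 - 1 = 0.107437

0.107437


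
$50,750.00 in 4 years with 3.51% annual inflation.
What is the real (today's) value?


Formula: Real value = nominal / (1 + inflation)^years
Price level: (1 + 0.0351)^4 = 1.147967
Real value = $50,750.00 / 1.147967 = $44,208.61

$44,208.61


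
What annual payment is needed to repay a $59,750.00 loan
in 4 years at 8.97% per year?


Formula: PMT = PV * r / (1 - (1+r)^(-n))
Denominator: 1 - (1 + 0.0897)^(-4) = 0.290794
Numerator: $59,750.00 * 0.0897 = 5359.575
PMT = 5359.575 / 0.290794 = $18,430.81

$18,430.81


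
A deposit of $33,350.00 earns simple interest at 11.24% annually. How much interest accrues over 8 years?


Formula: I = P * r * t
Substituting: I = $33,350.00 * 0.1124 * 8
Step: I = $33,350.00 * 0.8992
I = $29,988.32

$29,988.32


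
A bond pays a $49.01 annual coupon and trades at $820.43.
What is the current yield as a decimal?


Formula: Current yield = annual coupon / price
Substituting: CY = $49.01 / $820.43
CY = 0.059737

0.059737


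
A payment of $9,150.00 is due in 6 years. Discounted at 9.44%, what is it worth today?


Formula: PV = FV / (1 + r)^n
Substituting: PV = $9,150.00 / (1 + 0.0944)^6
Discount factor: (1.0944)^6 = 1.718132
PV = $9,150.00 / 1.718132 = $5,325.55

$5,325.55


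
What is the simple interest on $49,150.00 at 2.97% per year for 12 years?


Formula: I = P * r * t
Substituting: I = $49,150.00 * 0.0297 * 12
Step: I = $49,150.00 * 0.3564
I = $17,517.06

$17,517.06


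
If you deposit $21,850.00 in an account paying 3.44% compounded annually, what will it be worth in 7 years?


Formula: FV = P * (1 + r)^n
Substituting: FV = $21,850.00 * (1 + 0.0344)^7
Growth factor: (1.0344)^7 = 1.267125
FV = $21,850.00 * 1.267125 = $27,686.69

$27,686.69


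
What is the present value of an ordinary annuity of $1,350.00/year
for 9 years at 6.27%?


Formula: PV = PMT * (1 - (1+r)^(-n)) / r
Discount factor: (1 + 0.0627)^(-9) = 0.578501
Bracket: 1 - 0.578501 = 0.421499
PV = $1,350.00 * 0.421499 / 0.0627 = $9,075.34

$9,075.34


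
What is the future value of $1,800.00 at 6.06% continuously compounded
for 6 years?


Formula: FV = P * e^(r*t)
Exponent: r*t = 0.0606 * 6 = 0.3636
e^(0.3636) = 1.438499
FV = $1,800.00 * 1.438499 = $2,589.30

$2,589.30
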